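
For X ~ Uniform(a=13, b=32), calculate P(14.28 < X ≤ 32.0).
0.932632

We have X ~ Uniform(a=13, b=32).

To find P(14.28 < X ≤ 32.0), we use:
P(14.28 < X ≤ 32.0) = P(X ≤ 32.0) - P(X ≤ 14.28)
                 = F(32.0) - F(14.28)
                 = 1.000000 - 0.067368
                 = 0.932632

So there's approximately a 93.3% chance that X falls in this range.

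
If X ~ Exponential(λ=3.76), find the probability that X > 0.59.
0.108783

We have X ~ Exponential(λ=3.76).

P(X > 0.59) = 1 - P(X ≤ 0.59)
                = 1 - F(0.59)
                = 1 - 0.891217
                = 0.108783

So there's approximately a 10.9% chance that X exceeds 0.59.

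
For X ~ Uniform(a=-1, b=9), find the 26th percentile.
1.6000

We have X ~ Uniform(a=-1, b=9).

We want to find x such that P(X ≤ x) = 0.26.

This is the 26th percentile, which means 26% of values fall below this point.

Using the inverse CDF (quantile function):
x = F⁻¹(0.26) = 1.6000

Verification: P(X ≤ 1.6000) = 0.26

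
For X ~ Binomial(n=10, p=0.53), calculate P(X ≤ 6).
0.774499

We have X ~ Binomial(n=10, p=0.53).

The CDF gives us P(X ≤ k).

Using the CDF:
P(X ≤ 6) = 0.774499

This means there's approximately a 77.4% chance that X is at most 6.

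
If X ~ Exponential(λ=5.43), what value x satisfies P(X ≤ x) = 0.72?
0.2344

We have X ~ Exponential(λ=5.43).

We want to find x such that P(X ≤ x) = 0.72.

This is the 72nd percentile, which means 72% of values fall below this point.

Using the inverse CDF (quantile function):
x = F⁻¹(0.72) = 0.2344

Verification: P(X ≤ 0.2344) = 0.72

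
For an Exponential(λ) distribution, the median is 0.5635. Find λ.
λ = 1.2301

For X ~ Exponential(λ), the CDF is F(x) = 1 - e^(-λx).
The median m satisfies F(m) = 0.5:
1 - e^(-λm) = 0.5
e^(-λm) = 0.5
λm = ln(2)
m = ln(2) / λ

Given m = 0.5635:
λ = ln(2) / 0.5635 = 0.693147 / 0.5635 = 1.2301

Verification: ln(2) / 1.2301 = 0.5635 ✓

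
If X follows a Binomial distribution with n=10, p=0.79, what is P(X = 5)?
0.031669

We have X ~ Binomial(n=10, p=0.79).

For a Binomial distribution, the PMF gives us the probability of each outcome.

Using the PMF formula:
P(X = 5) = 0.031669

Rounded to 4 decimal places: 0.0317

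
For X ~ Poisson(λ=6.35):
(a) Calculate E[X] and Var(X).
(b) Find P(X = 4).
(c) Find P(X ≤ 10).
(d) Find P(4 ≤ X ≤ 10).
(a) E[X] = 6.3500, Var(X) = 6.3500
(b) P(X = 4) = 0.118335
(c) P(X ≤ 10) = 0.941192
(d) P(4 ≤ X ≤ 10) = 0.818595

We have X ~ Poisson(λ=6.35).

(a) Moments:
E[X] = 6.3500
Var(X) = 6.3500
σ = √Var(X) = 2.5199

(b) Point probability using PMF:
P(X = 4) = 0.118335

(c) Cumulative probability using CDF:
P(X ≤ 10) = F(10) = 0.941192

(d) Range probability:
P(4 ≤ X ≤ 10) = P(X ≤ 10) - P(X ≤ 3)
                   = F(10) - F(3)
                   = 0.941192 - 0.122597
                   = 0.818595

This means approximately 81.9% of outcomes fall in the interval [4, 10].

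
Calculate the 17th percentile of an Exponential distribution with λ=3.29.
0.0566

We have X ~ Exponential(λ=3.29).

We want to find x such that P(X ≤ x) = 0.17.

This is the 17th percentile, which means 17% of values fall below this point.

Using the inverse CDF (quantile function):
x = F⁻¹(0.17) = 0.0566

Verification: P(X ≤ 0.0566) = 0.17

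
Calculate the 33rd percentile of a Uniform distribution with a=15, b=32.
20.6100

We have X ~ Uniform(a=15, b=32).

We want to find x such that P(X ≤ x) = 0.33.

This is the 33rd percentile, which means 33% of values fall below this point.

Using the inverse CDF (quantile function):
x = F⁻¹(0.33) = 20.6100

Verification: P(X ≤ 20.6100) = 0.33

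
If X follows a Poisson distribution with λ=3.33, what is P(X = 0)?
0.035793

We have X ~ Poisson(λ=3.33).

For a Poisson distribution, the PMF gives us the probability of each outcome.

Using the PMF formula:
P(X = 0) = 0.035793

Rounded to 4 decimal places: 0.0358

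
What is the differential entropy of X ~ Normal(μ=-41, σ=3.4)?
2.6427 nats

We have X ~ Normal(μ=-41, σ=3.4).

The differential entropy measures the uncertainty or information content of the distribution.

For a Normal distribution with μ=-41, σ=3.4:
h(X) = 2.6427 nats

(In bits, this would be 3.8126 bits.)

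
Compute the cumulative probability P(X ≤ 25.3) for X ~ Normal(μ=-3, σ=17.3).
0.949063

We have X ~ Normal(μ=-3, σ=17.3).

The CDF gives us P(X ≤ k).

Using the CDF:
P(X ≤ 25.3) = 0.949063

This means there's approximately a 94.9% chance that X is at most 25.3.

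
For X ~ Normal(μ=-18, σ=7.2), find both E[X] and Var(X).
E[X] = -18.0000, Var(X) = 51.8400

We have X ~ Normal(μ=-18, σ=7.2).

For a Normal distribution with μ=-18, σ=7.2:

Expected value:
E[X] = -18.0000

Variance:
Var(X) = 51.8400

Standard deviation:
σ = √Var(X) = 7.2000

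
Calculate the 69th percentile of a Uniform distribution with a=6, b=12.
10.1400

We have X ~ Uniform(a=6, b=12).

We want to find x such that P(X ≤ x) = 0.69.

This is the 69th percentile, which means 69% of values fall below this point.

Using the inverse CDF (quantile function):
x = F⁻¹(0.69) = 10.1400

Verification: P(X ≤ 10.1400) = 0.69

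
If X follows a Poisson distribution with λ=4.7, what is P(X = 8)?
0.053713

We have X ~ Poisson(λ=4.7).

For a Poisson distribution, the PMF gives us the probability of each outcome.

Using the PMF formula:
P(X = 8) = 0.053713

Rounded to 4 decimal places: 0.0537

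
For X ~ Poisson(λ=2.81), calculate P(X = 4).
0.156404

We have X ~ Poisson(λ=2.81).

For a Poisson distribution, the PMF gives us the probability of each outcome.

Using the PMF formula:
P(X = 4) = 0.156404

Rounded to 4 decimal places: 0.1564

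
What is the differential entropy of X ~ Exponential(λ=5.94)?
-0.7817 nats

We have X ~ Exponential(λ=5.94).

The differential entropy measures the uncertainty or information content of the distribution.

For an Exponential distribution with λ=5.94:
h(X) = -0.7817 nats

(In bits, this would be -1.1278 bits.)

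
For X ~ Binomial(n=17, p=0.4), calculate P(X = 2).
0.010231

We have X ~ Binomial(n=17, p=0.4).

For a Binomial distribution, the PMF gives us the probability of each outcome.

Using the PMF formula:
P(X = 2) = 0.010231

Rounded to 4 decimal places: 0.0102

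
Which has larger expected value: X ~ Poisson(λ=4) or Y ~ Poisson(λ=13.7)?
Y has larger mean (13.7000 > 4.0000)

Compute the expected value for each distribution:

X ~ Poisson(λ=4):
E[X] = 4.0000

Y ~ Poisson(λ=13.7):
E[Y] = 13.7000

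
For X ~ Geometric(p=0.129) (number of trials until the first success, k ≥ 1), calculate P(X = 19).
0.010738

We have X ~ Geometric(p=0.129) (number of trials until the first success, k ≥ 1).

For a Geometric distribution, the PMF gives us the probability of each outcome.

Using the PMF formula:
P(X = 19) = 0.010738

Rounded to 4 decimal places: 0.0107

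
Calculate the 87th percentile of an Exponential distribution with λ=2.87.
0.7109

We have X ~ Exponential(λ=2.87).

We want to find x such that P(X ≤ x) = 0.87.

This is the 87th percentile, which means 87% of values fall below this point.

Using the inverse CDF (quantile function):
x = F⁻¹(0.87) = 0.7109

Verification: P(X ≤ 0.7109) = 0.87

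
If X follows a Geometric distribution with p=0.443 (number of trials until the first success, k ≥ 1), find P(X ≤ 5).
0.946386

We have X ~ Geometric(p=0.443) (number of trials until the first success, k ≥ 1).

The CDF gives us P(X ≤ k).

Using the CDF:
P(X ≤ 5) = 0.946386

This means there's approximately a 94.6% chance that X is at most 5.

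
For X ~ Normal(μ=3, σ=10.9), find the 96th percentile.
22.0825

We have X ~ Normal(μ=3, σ=10.9).

We want to find x such that P(X ≤ x) = 0.96.

This is the 96th percentile, which means 96% of values fall below this point.

Using the inverse CDF (quantile function):
x = F⁻¹(0.96) = 22.0825

Verification: P(X ≤ 22.0825) = 0.96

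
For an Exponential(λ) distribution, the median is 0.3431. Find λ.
λ = 2.0202

For X ~ Exponential(λ), the CDF is F(x) = 1 - e^(-λx).
The median m satisfies F(m) = 0.5:
1 - e^(-λm) = 0.5
e^(-λm) = 0.5
λm = ln(2)
m = ln(2) / λ

Given m = 0.3431:
λ = ln(2) / 0.3431 = 0.693147 / 0.3431 = 2.0202

Verification: ln(2) / 2.0202 = 0.3431 ✓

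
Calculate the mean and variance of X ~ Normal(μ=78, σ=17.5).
E[X] = 78.0000, Var(X) = 306.2500

We have X ~ Normal(μ=78, σ=17.5).

For a Normal distribution with μ=78, σ=17.5:

Expected value:
E[X] = 78.0000

Variance:
Var(X) = 306.2500

Standard deviation:
σ = √Var(X) = 17.5000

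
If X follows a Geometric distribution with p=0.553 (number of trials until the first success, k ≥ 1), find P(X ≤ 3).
0.910685

We have X ~ Geometric(p=0.553) (number of trials until the first success, k ≥ 1).

The CDF gives us P(X ≤ k).

Using the CDF:
P(X ≤ 3) = 0.910685

This means there's approximately a 91.1% chance that X is at most 3.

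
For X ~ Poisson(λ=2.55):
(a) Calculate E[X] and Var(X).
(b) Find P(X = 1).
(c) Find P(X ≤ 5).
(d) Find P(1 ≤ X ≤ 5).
(a) E[X] = 2.5500, Var(X) = 2.5500
(b) P(X = 1) = 0.199108
(c) P(X ≤ 5) = 0.954555
(d) P(1 ≤ X ≤ 5) = 0.876473

We have X ~ Poisson(λ=2.55).

(a) Moments:
E[X] = 2.5500
Var(X) = 2.5500
σ = √Var(X) = 1.5969

(b) Point probability using PMF:
P(X = 1) = 0.199108

(c) Cumulative probability using CDF:
P(X ≤ 5) = F(5) = 0.954555

(d) Range probability:
P(1 ≤ X ≤ 5) = P(X ≤ 5) - P(X ≤ 0)
                   = F(5) - F(0)
                   = 0.954555 - 0.078082
                   = 0.876473

This means approximately 87.6% of outcomes fall in the interval [1, 5].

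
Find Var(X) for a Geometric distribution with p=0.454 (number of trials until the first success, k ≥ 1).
2.6490

We have X ~ Geometric(p=0.454) (number of trials until the first success, k ≥ 1).

For a Geometric distribution with p=0.454 (number of trials until the first success, k ≥ 1):
Var(X) = 2.6490

The variance measures the spread of the distribution around the mean.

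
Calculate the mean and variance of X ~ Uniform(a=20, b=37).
E[X] = 28.5000, Var(X) = 24.0833

We have X ~ Uniform(a=20, b=37).

For a Uniform distribution with a=20, b=37:

Expected value:
E[X] = 28.5000

Variance:
Var(X) = 24.0833

Standard deviation:
σ = √Var(X) = 4.9075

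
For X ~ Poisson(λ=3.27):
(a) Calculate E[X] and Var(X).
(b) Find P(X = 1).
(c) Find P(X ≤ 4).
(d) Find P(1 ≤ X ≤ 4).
(a) E[X] = 3.2700, Var(X) = 3.2700
(b) P(X = 1) = 0.124281
(c) P(X ≤ 4) = 0.768040
(d) P(1 ≤ X ≤ 4) = 0.730034

We have X ~ Poisson(λ=3.27).

(a) Moments:
E[X] = 3.2700
Var(X) = 3.2700
σ = √Var(X) = 1.8083

(b) Point probability using PMF:
P(X = 1) = 0.124281

(c) Cumulative probability using CDF:
P(X ≤ 4) = F(4) = 0.768040

(d) Range probability:
P(1 ≤ X ≤ 4) = P(X ≤ 4) - P(X ≤ 0)
                   = F(4) - F(0)
                   = 0.768040 - 0.038006
                   = 0.730034

This means approximately 73.0% of outcomes fall in the interval [1, 4].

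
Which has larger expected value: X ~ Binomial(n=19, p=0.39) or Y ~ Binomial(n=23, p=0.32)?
X has larger mean (7.4100 > 7.3600)

Compute the expected value for each distribution:

X ~ Binomial(n=19, p=0.39):
E[X] = 7.4100

Y ~ Binomial(n=23, p=0.32):
E[Y] = 7.3600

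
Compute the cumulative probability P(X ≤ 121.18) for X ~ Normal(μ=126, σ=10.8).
0.327692

We have X ~ Normal(μ=126, σ=10.8).

The CDF gives us P(X ≤ k).

Using the CDF:
P(X ≤ 121.18) = 0.327692

This means there's approximately a 32.8% chance that X is at most 121.18.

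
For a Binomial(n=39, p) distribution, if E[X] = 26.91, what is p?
p = 0.69

For a Binomial(n, p) distribution:
E[X] = n × p

Given n = 39 and E[X] = 26.91:
26.91 = 39 × p
p = 26.91 / 39 = 0.69

Verification: Binomial(39, 0.69) has E[X] = 26.91 ✓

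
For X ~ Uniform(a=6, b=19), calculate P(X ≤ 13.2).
0.553846

We have X ~ Uniform(a=6, b=19).

The CDF gives us P(X ≤ k).

Using the CDF:
P(X ≤ 13.2) = 0.553846

This means there's approximately a 55.4% chance that X is at most 13.2.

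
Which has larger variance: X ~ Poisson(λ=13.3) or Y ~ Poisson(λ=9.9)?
X has larger variance (13.3000 > 9.9000)

Compute the variance for each distribution:

X ~ Poisson(λ=13.3):
Var(X) = 13.3000

Y ~ Poisson(λ=9.9):
Var(Y) = 9.9000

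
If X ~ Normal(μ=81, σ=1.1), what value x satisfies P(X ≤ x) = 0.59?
81.2503

We have X ~ Normal(μ=81, σ=1.1).

We want to find x such that P(X ≤ x) = 0.59.

This is the 59th percentile, which means 59% of values fall below this point.

Using the inverse CDF (quantile function):
x = F⁻¹(0.59) = 81.2503

Verification: P(X ≤ 81.2503) = 0.59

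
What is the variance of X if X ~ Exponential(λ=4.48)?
0.0498

We have X ~ Exponential(λ=4.48).

For an Exponential distribution with λ=4.48:
Var(X) = 0.0498

The variance measures the spread of the distribution around the mean.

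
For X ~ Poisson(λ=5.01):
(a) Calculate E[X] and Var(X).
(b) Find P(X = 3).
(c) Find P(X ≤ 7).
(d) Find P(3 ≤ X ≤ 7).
(a) E[X] = 5.0100, Var(X) = 5.0100
(b) P(X = 3) = 0.139813
(c) P(X ≤ 7) = 0.865582
(d) P(3 ≤ X ≤ 7) = 0.741769

We have X ~ Poisson(λ=5.01).

(a) Moments:
E[X] = 5.0100
Var(X) = 5.0100
σ = √Var(X) = 2.2383

(b) Point probability using PMF:
P(X = 3) = 0.139813

(c) Cumulative probability using CDF:
P(X ≤ 7) = F(7) = 0.865582

(d) Range probability:
P(3 ≤ X ≤ 7) = P(X ≤ 7) - P(X ≤ 2)
                   = F(7) - F(2)
                   = 0.865582 - 0.123812
                   = 0.741769

This means approximately 74.2% of outcomes fall in the interval [3, 7].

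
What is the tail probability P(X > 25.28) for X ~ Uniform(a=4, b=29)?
0.148800

We have X ~ Uniform(a=4, b=29).

P(X > 25.28) = 1 - P(X ≤ 25.28)
                = 1 - F(25.28)
                = 1 - 0.851200
                = 0.148800

So there's approximately a 14.9% chance that X exceeds 25.28.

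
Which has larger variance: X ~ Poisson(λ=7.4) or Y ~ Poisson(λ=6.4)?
X has larger variance (7.4000 > 6.4000)

Compute the variance for each distribution:

X ~ Poisson(λ=7.4):
Var(X) = 7.4000

Y ~ Poisson(λ=6.4):
Var(Y) = 6.4000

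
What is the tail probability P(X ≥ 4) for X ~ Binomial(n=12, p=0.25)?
0.351221

We have X ~ Binomial(n=12, p=0.25).

For discrete distributions, P(X ≥ 4) = 1 - P(X ≤ 3).

P(X ≤ 3) = 0.648779
P(X ≥ 4) = 1 - 0.648779 = 0.351221

So there's approximately a 35.1% chance that X is at least 4.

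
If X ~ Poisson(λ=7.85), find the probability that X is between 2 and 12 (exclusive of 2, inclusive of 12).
0.927695

We have X ~ Poisson(λ=7.85).

To find P(2 < X ≤ 12), we use:
P(2 < X ≤ 12) = P(X ≤ 12) - P(X ≤ 2)
                 = F(12) - F(2)
                 = 0.943153 - 0.015458
                 = 0.927695

So there's approximately a 92.8% chance that X falls in this range.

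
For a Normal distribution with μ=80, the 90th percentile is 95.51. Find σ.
σ = 12.1025

For X ~ Normal(μ, σ), the p-th percentile satisfies x = μ + z_p × σ,
where z_p = Φ⁻¹(p) is the standard normal quantile.

Step 1: z_{0.9} = Φ⁻¹(0.9) = 1.2816

Step 2: Solve for σ:
95.51 = 80 + 1.2816 × σ
σ = (95.51 - 80) / 1.2816
σ = 15.51 / 1.2816
σ = 12.1025

Verification: μ + z × σ = 80 + 1.2816 × 12.1025 = 95.51 ✓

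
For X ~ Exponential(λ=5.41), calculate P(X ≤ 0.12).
0.477536

We have X ~ Exponential(λ=5.41).

The CDF gives us P(X ≤ k).

Using the CDF:
P(X ≤ 0.12) = 0.477536

This means there's approximately a 47.8% chance that X is at most 0.12.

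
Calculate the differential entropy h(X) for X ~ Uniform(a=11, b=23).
2.4849 nats

We have X ~ Uniform(a=11, b=23).

The differential entropy measures the uncertainty or information content of the distribution.

For a Uniform distribution with a=11, b=23:
h(X) = 2.4849 nats

(In bits, this would be 3.5850 bits.)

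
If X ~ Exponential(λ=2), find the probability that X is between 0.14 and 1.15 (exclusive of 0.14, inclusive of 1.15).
0.655525

We have X ~ Exponential(λ=2).

To find P(0.14 < X ≤ 1.15), we use:
P(0.14 < X ≤ 1.15) = P(X ≤ 1.15) - P(X ≤ 0.14)
                 = F(1.15) - F(0.14)
                 = 0.899741 - 0.244216
                 = 0.655525

So there's approximately a 65.6% chance that X falls in this range.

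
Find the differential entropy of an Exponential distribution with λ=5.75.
-0.7492 nats

We have X ~ Exponential(λ=5.75).

The differential entropy measures the uncertainty or information content of the distribution.

For an Exponential distribution with λ=5.75:
h(X) = -0.7492 nats

(In bits, this would be -1.0809 bits.)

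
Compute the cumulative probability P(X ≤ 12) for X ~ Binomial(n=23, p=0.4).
0.918654

We have X ~ Binomial(n=23, p=0.4).

The CDF gives us P(X ≤ k).

Using the CDF:
P(X ≤ 12) = 0.918654

This means there's approximately a 91.9% chance that X is at most 12.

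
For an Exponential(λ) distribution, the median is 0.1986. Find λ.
λ = 3.4902

For X ~ Exponential(λ), the CDF is F(x) = 1 - e^(-λx).
The median m satisfies F(m) = 0.5:
1 - e^(-λm) = 0.5
e^(-λm) = 0.5
λm = ln(2)
m = ln(2) / λ

Given m = 0.1986:
λ = ln(2) / 0.1986 = 0.693147 / 0.1986 = 3.4902

Verification: ln(2) / 3.4902 = 0.1986 ✓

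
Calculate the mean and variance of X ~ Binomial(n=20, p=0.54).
E[X] = 10.8000, Var(X) = 4.9680

We have X ~ Binomial(n=20, p=0.54).

For a Binomial distribution with n=20, p=0.54:

Expected value:
E[X] = 10.8000

Variance:
Var(X) = 4.9680

Standard deviation:
σ = √Var(X) = 2.2289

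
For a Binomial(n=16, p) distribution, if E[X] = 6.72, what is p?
p = 0.42

For a Binomial(n, p) distribution:
E[X] = n × p

Given n = 16 and E[X] = 6.72:
6.72 = 16 × p
p = 6.72 / 16 = 0.42

Verification: Binomial(16, 0.42) has E[X] = 6.72 ✓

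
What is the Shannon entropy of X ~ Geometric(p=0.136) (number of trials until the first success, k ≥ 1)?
2.9238 nats

We have X ~ Geometric(p=0.136) (number of trials until the first success, k ≥ 1).

The Shannon entropy measures the uncertainty or information content of the distribution.

For a Geometric distribution with p=0.136 (number of trials until the first success, k ≥ 1):
H(X) = 2.9238 nats

(In bits, this would be 4.2181 bits.)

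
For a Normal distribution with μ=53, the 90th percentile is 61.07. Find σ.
σ = 6.2971

For X ~ Normal(μ, σ), the p-th percentile satisfies x = μ + z_p × σ,
where z_p = Φ⁻¹(p) is the standard normal quantile.

Step 1: z_{0.9} = Φ⁻¹(0.9) = 1.2816

Step 2: Solve for σ:
61.07 = 53 + 1.2816 × σ
σ = (61.07 - 53) / 1.2816
σ = 8.07 / 1.2816
σ = 6.2971

Verification: μ + z × σ = 53 + 1.2816 × 6.2971 = 61.07 ✓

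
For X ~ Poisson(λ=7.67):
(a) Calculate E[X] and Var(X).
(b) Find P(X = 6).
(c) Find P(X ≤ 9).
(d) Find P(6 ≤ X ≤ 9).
(a) E[X] = 7.6700, Var(X) = 7.6700
(b) P(X = 6) = 0.131947
(c) P(X ≤ 9) = 0.756633
(d) P(6 ≤ X ≤ 9) = 0.533266

We have X ~ Poisson(λ=7.67).

(a) Moments:
E[X] = 7.6700
Var(X) = 7.6700
σ = √Var(X) = 2.7695

(b) Point probability using PMF:
P(X = 6) = 0.131947

(c) Cumulative probability using CDF:
P(X ≤ 9) = F(9) = 0.756633

(d) Range probability:
P(6 ≤ X ≤ 9) = P(X ≤ 9) - P(X ≤ 5)
                   = F(9) - F(5)
                   = 0.756633 - 0.223367
                   = 0.533266

This means approximately 53.3% of outcomes fall in the interval [6, 9].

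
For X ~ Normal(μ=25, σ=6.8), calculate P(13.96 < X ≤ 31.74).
0.786962

We have X ~ Normal(μ=25, σ=6.8).

To find P(13.96 < X ≤ 31.74), we use:
P(13.96 < X ≤ 31.74) = P(X ≤ 31.74) - P(X ≤ 13.96)
                 = F(31.74) - F(13.96)
                 = 0.839200 - 0.052238
                 = 0.786962

So there's approximately a 78.7% chance that X falls in this range.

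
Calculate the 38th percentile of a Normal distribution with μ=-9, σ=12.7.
-12.8796

We have X ~ Normal(μ=-9, σ=12.7).

We want to find x such that P(X ≤ x) = 0.38.

This is the 38th percentile, which means 38% of values fall below this point.

Using the inverse CDF (quantile function):
x = F⁻¹(0.38) = -12.8796

Verification: P(X ≤ -12.8796) = 0.38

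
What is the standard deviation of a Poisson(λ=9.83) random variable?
3.1353

We have X ~ Poisson(λ=9.83).

For a Poisson distribution with λ=9.83:
σ = √Var(X) = 3.1353

The standard deviation is the square root of the variance.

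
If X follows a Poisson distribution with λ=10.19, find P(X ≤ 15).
0.944346

We have X ~ Poisson(λ=10.19).

The CDF gives us P(X ≤ k).

Using the CDF:
P(X ≤ 15) = 0.944346

This means there's approximately a 94.4% chance that X is at most 15.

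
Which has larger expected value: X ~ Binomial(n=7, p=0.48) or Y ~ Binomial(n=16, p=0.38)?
Y has larger mean (6.0800 > 3.3600)

Compute the expected value for each distribution:

X ~ Binomial(n=7, p=0.48):
E[X] = 3.3600

Y ~ Binomial(n=16, p=0.38):
E[Y] = 6.0800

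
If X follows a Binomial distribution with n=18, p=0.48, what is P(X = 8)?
0.178246

We have X ~ Binomial(n=18, p=0.48).

For a Binomial distribution, the PMF gives us the probability of each outcome.

Using the PMF formula:
P(X = 8) = 0.178246

Rounded to 4 decimal places: 0.1782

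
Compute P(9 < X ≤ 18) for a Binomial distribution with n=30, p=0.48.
0.897910

We have X ~ Binomial(n=30, p=0.48).

To find P(9 < X ≤ 18), we use:
P(9 < X ≤ 18) = P(X ≤ 18) - P(X ≤ 9)
                 = F(18) - F(9)
                 = 0.933238 - 0.035328
                 = 0.897910

So there's approximately a 89.8% chance that X falls in this range.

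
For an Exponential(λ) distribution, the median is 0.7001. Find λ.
λ = 0.9901

For X ~ Exponential(λ), the CDF is F(x) = 1 - e^(-λx).
The median m satisfies F(m) = 0.5:
1 - e^(-λm) = 0.5
e^(-λm) = 0.5
λm = ln(2)
m = ln(2) / λ

Given m = 0.7001:
λ = ln(2) / 0.7001 = 0.693147 / 0.7001 = 0.9901

Verification: ln(2) / 0.9901 = 0.7001 ✓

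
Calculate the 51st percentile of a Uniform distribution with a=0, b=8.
4.0800

We have X ~ Uniform(a=0, b=8).

We want to find x such that P(X ≤ x) = 0.51.

This is the 51st percentile, which means 51% of values fall below this point.

Using the inverse CDF (quantile function):
x = F⁻¹(0.51) = 4.0800

Verification: P(X ≤ 4.0800) = 0.51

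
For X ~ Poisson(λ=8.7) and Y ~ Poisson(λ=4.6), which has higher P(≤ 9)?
Y has higher probability (P(Y ≤ 9) = 0.9805 > P(X ≤ 9) = 0.6269)

Compute P(≤ 9) for each distribution:

X ~ Poisson(λ=8.7):
P(X ≤ 9) = 0.6269

Y ~ Poisson(λ=4.6):
P(Y ≤ 9) = 0.9805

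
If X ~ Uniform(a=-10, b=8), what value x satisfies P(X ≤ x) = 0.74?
3.3200

We have X ~ Uniform(a=-10, b=8).

We want to find x such that P(X ≤ x) = 0.74.

This is the 74th percentile, which means 74% of values fall below this point.

Using the inverse CDF (quantile function):
x = F⁻¹(0.74) = 3.3200

Verification: P(X ≤ 3.3200) = 0.74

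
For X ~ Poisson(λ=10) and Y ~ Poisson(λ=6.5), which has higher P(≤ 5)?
Y has higher probability (P(Y ≤ 5) = 0.3690 > P(X ≤ 5) = 0.0671)

Compute P(≤ 5) for each distribution:

X ~ Poisson(λ=10):
P(X ≤ 5) = 0.0671

Y ~ Poisson(λ=6.5):
P(Y ≤ 5) = 0.3690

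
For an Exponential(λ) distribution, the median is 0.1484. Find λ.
λ = 4.6708

For X ~ Exponential(λ), the CDF is F(x) = 1 - e^(-λx).
The median m satisfies F(m) = 0.5:
1 - e^(-λm) = 0.5
e^(-λm) = 0.5
λm = ln(2)
m = ln(2) / λ

Given m = 0.1484:
λ = ln(2) / 0.1484 = 0.693147 / 0.1484 = 4.6708

Verification: ln(2) / 4.6708 = 0.1484 ✓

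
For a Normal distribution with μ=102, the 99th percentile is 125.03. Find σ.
σ = 9.8996

For X ~ Normal(μ, σ), the p-th percentile satisfies x = μ + z_p × σ,
where z_p = Φ⁻¹(p) is the standard normal quantile.

Step 1: z_{0.99} = Φ⁻¹(0.99) = 2.3263

Step 2: Solve for σ:
125.03 = 102 + 2.3263 × σ
σ = (125.03 - 102) / 2.3263
σ = 23.03 / 2.3263
σ = 9.8996

Verification: μ + z × σ = 102 + 2.3263 × 9.8996 = 125.03 ✓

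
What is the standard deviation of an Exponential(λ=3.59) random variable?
0.2786

We have X ~ Exponential(λ=3.59).

For an Exponential distribution with λ=3.59:
σ = √Var(X) = 0.2786

The standard deviation is the square root of the variance.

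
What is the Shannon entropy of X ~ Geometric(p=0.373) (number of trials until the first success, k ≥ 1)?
1.7709 nats

We have X ~ Geometric(p=0.373) (number of trials until the first success, k ≥ 1).

The Shannon entropy measures the uncertainty or information content of the distribution.

For a Geometric distribution with p=0.373 (number of trials until the first success, k ≥ 1):
H(X) = 1.7709 nats

(In bits, this would be 2.5548 bits.)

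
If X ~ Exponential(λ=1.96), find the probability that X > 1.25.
0.086294

We have X ~ Exponential(λ=1.96).

P(X > 1.25) = 1 - P(X ≤ 1.25)
                = 1 - F(1.25)
                = 1 - 0.913706
                = 0.086294

So there's approximately a 8.6% chance that X exceeds 1.25.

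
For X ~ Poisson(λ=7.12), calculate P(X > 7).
0.419160

We have X ~ Poisson(λ=7.12).

P(X > 7) = 1 - P(X ≤ 7)
                = 1 - F(7)
                = 1 - 0.580840
                = 0.419160

So there's approximately a 41.9% chance that X exceeds 7.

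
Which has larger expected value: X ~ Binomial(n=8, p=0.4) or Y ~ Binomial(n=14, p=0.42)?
Y has larger mean (5.8800 > 3.2000)

Compute the expected value for each distribution:

X ~ Binomial(n=8, p=0.4):
E[X] = 3.2000

Y ~ Binomial(n=14, p=0.42):
E[Y] = 5.8800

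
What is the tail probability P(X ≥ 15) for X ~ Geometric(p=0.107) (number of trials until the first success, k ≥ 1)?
0.205079

We have X ~ Geometric(p=0.107) (number of trials until the first success, k ≥ 1).

For discrete distributions, P(X ≥ 15) = 1 - P(X ≤ 14).

P(X ≤ 14) = 0.794921
P(X ≥ 15) = 1 - 0.794921 = 0.205079

So there's approximately a 20.5% chance that X is at least 15.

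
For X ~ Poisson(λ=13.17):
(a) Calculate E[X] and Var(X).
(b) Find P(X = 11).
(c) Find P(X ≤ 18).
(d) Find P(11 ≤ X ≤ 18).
(a) E[X] = 13.1700, Var(X) = 13.1700
(b) P(X = 11) = 0.098771
(c) P(X ≤ 18) = 0.923196
(d) P(11 ≤ X ≤ 18) = 0.685825

We have X ~ Poisson(λ=13.17).

(a) Moments:
E[X] = 13.1700
Var(X) = 13.1700
σ = √Var(X) = 3.6290

(b) Point probability using PMF:
P(X = 11) = 0.098771

(c) Cumulative probability using CDF:
P(X ≤ 18) = F(18) = 0.923196

(d) Range probability:
P(11 ≤ X ≤ 18) = P(X ≤ 18) - P(X ≤ 10)
                   = F(18) - F(10)
                   = 0.923196 - 0.237371
                   = 0.685825

This means approximately 68.6% of outcomes fall in the interval [11, 18].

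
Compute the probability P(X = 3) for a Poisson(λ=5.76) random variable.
0.100364

We have X ~ Poisson(λ=5.76).

For a Poisson distribution, the PMF gives us the probability of each outcome.

Using the PMF formula:
P(X = 3) = 0.100364

Rounded to 4 decimal places: 0.1004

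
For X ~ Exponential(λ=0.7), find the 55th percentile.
1.1407

We have X ~ Exponential(λ=0.7).

We want to find x such that P(X ≤ x) = 0.55.

This is the 55th percentile, which means 55% of values fall below this point.

Using the inverse CDF (quantile function):
x = F⁻¹(0.55) = 1.1407

Verification: P(X ≤ 1.1407) = 0.55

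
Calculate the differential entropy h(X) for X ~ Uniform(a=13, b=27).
2.6391 nats

We have X ~ Uniform(a=13, b=27).

The differential entropy measures the uncertainty or information content of the distribution.

For a Uniform distribution with a=13, b=27:
h(X) = 2.6391 nats

(In bits, this would be 3.8074 bits.)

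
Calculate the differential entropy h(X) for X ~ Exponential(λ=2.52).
0.0757 nats

We have X ~ Exponential(λ=2.52).

The differential entropy measures the uncertainty or information content of the distribution.

For an Exponential distribution with λ=2.52:
h(X) = 0.0757 nats

(In bits, this would be 0.1093 bits.)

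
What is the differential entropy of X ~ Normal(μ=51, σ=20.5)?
4.4394 nats

We have X ~ Normal(μ=51, σ=20.5).

The differential entropy measures the uncertainty or information content of the distribution.

For a Normal distribution with μ=51, σ=20.5:
h(X) = 4.4394 nats

(In bits, this would be 6.4046 bits.)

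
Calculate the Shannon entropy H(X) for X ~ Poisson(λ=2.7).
1.8735 nats

We have X ~ Poisson(λ=2.7).

The Shannon entropy measures the uncertainty or information content of the distribution.

For a Poisson distribution with λ=2.7:
H(X) = 1.8735 nats

(In bits, this would be 2.7029 bits.)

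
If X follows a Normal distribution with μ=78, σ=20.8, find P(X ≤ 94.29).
0.783237

We have X ~ Normal(μ=78, σ=20.8).

The CDF gives us P(X ≤ k).

Using the CDF:
P(X ≤ 94.29) = 0.783237

This means there's approximately a 78.3% chance that X is at most 94.29.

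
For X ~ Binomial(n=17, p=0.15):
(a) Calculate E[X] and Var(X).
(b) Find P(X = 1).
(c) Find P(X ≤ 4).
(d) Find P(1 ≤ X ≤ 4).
(a) E[X] = 2.5500, Var(X) = 2.1675
(b) P(X = 1) = 0.189340
(c) P(X ≤ 4) = 0.901290
(d) P(1 ≤ X ≤ 4) = 0.838177

We have X ~ Binomial(n=17, p=0.15).

(a) Moments:
E[X] = 2.5500
Var(X) = 2.1675
σ = √Var(X) = 1.4722

(b) Point probability using PMF:
P(X = 1) = 0.189340

(c) Cumulative probability using CDF:
P(X ≤ 4) = F(4) = 0.901290

(d) Range probability:
P(1 ≤ X ≤ 4) = P(X ≤ 4) - P(X ≤ 0)
                   = F(4) - F(0)
                   = 0.901290 - 0.063113
                   = 0.838177

This means approximately 83.8% of outcomes fall in the interval [1, 4].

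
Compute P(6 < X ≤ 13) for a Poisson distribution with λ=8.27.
0.675610

We have X ~ Poisson(λ=8.27).

To find P(6 < X ≤ 13), we use:
P(6 < X ≤ 13) = P(X ≤ 13) - P(X ≤ 6)
                 = F(13) - F(6)
                 = 0.957131 - 0.281520
                 = 0.675610

So there's approximately a 67.6% chance that X falls in this range.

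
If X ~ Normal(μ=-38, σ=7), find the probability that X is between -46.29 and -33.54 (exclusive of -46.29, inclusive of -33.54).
0.619834

We have X ~ Normal(μ=-38, σ=7).

To find P(-46.29 < X ≤ -33.54), we use:
P(-46.29 < X ≤ -33.54) = P(X ≤ -33.54) - P(X ≤ -46.29)
                 = F(-33.54) - F(-46.29)
                 = 0.737984 - 0.118150
                 = 0.619834

So there's approximately a 62.0% chance that X falls in this range.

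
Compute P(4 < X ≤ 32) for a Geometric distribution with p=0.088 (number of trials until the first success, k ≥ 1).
0.639337

We have X ~ Geometric(p=0.088) (number of trials until the first success, k ≥ 1).

To find P(4 < X ≤ 32), we use:
P(4 < X ≤ 32) = P(X ≤ 32) - P(X ≤ 4)
                 = F(32) - F(4)
                 = 0.947539 - 0.308202
                 = 0.639337

So there's approximately a 63.9% chance that X falls in this range.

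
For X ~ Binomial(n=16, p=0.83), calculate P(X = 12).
0.162482

We have X ~ Binomial(n=16, p=0.83).

For a Binomial distribution, the PMF gives us the probability of each outcome.

Using the PMF formula:
P(X = 12) = 0.162482

Rounded to 4 decimal places: 0.1625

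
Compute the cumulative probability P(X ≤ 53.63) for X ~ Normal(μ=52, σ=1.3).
0.895051

We have X ~ Normal(μ=52, σ=1.3).

The CDF gives us P(X ≤ k).

Using the CDF:
P(X ≤ 53.63) = 0.895051

This means there's approximately a 89.5% chance that X is at most 53.63.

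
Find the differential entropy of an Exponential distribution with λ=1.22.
0.8011 nats

We have X ~ Exponential(λ=1.22).

The differential entropy measures the uncertainty or information content of the distribution.

For an Exponential distribution with λ=1.22:
h(X) = 0.8011 nats

(In bits, this would be 1.1558 bits.)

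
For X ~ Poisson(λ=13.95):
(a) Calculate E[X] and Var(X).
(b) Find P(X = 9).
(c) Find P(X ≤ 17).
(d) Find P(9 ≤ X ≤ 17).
(a) E[X] = 13.9500, Var(X) = 13.9500
(b) P(X = 9) = 0.048194
(c) P(X ≤ 17) = 0.830746
(d) P(9 ≤ X ≤ 17) = 0.767152

We have X ~ Poisson(λ=13.95).

(a) Moments:
E[X] = 13.9500
Var(X) = 13.9500
σ = √Var(X) = 3.7350

(b) Point probability using PMF:
P(X = 9) = 0.048194

(c) Cumulative probability using CDF:
P(X ≤ 17) = F(17) = 0.830746

(d) Range probability:
P(9 ≤ X ≤ 17) = P(X ≤ 17) - P(X ≤ 8)
                   = F(17) - F(8)
                   = 0.830746 - 0.063593
                   = 0.767152

This means approximately 76.7% of outcomes fall in the interval [9, 17].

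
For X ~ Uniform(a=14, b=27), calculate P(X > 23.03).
0.305385

We have X ~ Uniform(a=14, b=27).

P(X > 23.03) = 1 - P(X ≤ 23.03)
                = 1 - F(23.03)
                = 1 - 0.694615
                = 0.305385

So there's approximately a 30.5% chance that X exceeds 23.03.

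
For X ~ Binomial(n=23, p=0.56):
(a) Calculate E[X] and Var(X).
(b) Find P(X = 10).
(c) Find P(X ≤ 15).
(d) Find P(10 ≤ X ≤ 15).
(a) E[X] = 12.8800, Var(X) = 5.6672
(b) P(X = 10) = 0.080393
(c) P(X ≤ 15) = 0.865008
(d) P(10 ≤ X ≤ 15) = 0.786680

We have X ~ Binomial(n=23, p=0.56).

(a) Moments:
E[X] = 12.8800
Var(X) = 5.6672
σ = √Var(X) = 2.3806

(b) Point probability using PMF:
P(X = 10) = 0.080393

(c) Cumulative probability using CDF:
P(X ≤ 15) = F(15) = 0.865008

(d) Range probability:
P(10 ≤ X ≤ 15) = P(X ≤ 15) - P(X ≤ 9)
                   = F(15) - F(9)
                   = 0.865008 - 0.078328
                   = 0.786680

This means approximately 78.7% of outcomes fall in the interval [10, 15].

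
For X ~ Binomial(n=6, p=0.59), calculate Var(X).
1.4514

We have X ~ Binomial(n=6, p=0.59).

For a Binomial distribution with n=6, p=0.59:
Var(X) = 1.4514

The variance measures the spread of the distribution around the mean.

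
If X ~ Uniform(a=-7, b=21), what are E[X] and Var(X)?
E[X] = 7.0000, Var(X) = 65.3333

We have X ~ Uniform(a=-7, b=21).

For a Uniform distribution with a=-7, b=21:

Expected value:
E[X] = 7.0000

Variance:
Var(X) = 65.3333

Standard deviation:
σ = √Var(X) = 8.0829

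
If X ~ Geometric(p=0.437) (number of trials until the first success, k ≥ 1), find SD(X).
1.7170

We have X ~ Geometric(p=0.437) (number of trials until the first success, k ≥ 1).

For a Geometric distribution with p=0.437 (number of trials until the first success, k ≥ 1):
σ = √Var(X) = 1.7170

The standard deviation is the square root of the variance.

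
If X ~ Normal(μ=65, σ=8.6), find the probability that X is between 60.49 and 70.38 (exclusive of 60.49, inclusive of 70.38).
0.434212

We have X ~ Normal(μ=65, σ=8.6).

To find P(60.49 < X ≤ 70.38), we use:
P(60.49 < X ≤ 70.38) = P(X ≤ 70.38) - P(X ≤ 60.49)
                 = F(70.38) - F(60.49)
                 = 0.734205 - 0.299994
                 = 0.434212

So there's approximately a 43.4% chance that X falls in this range.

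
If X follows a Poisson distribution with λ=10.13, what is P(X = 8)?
0.109636

We have X ~ Poisson(λ=10.13).

For a Poisson distribution, the PMF gives us the probability of each outcome.

Using the PMF formula:
P(X = 8) = 0.109636

Rounded to 4 decimal places: 0.1096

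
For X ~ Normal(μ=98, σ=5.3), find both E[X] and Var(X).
E[X] = 98.0000, Var(X) = 28.0900

We have X ~ Normal(μ=98, σ=5.3).

For a Normal distribution with μ=98, σ=5.3:

Expected value:
E[X] = 98.0000

Variance:
Var(X) = 28.0900

Standard deviation:
σ = √Var(X) = 5.3000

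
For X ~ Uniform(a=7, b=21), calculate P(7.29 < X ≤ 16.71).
0.672857

We have X ~ Uniform(a=7, b=21).

To find P(7.29 < X ≤ 16.71), we use:
P(7.29 < X ≤ 16.71) = P(X ≤ 16.71) - P(X ≤ 7.29)
                 = F(16.71) - F(7.29)
                 = 0.693571 - 0.020714
                 = 0.672857

So there's approximately a 67.3% chance that X falls in this range.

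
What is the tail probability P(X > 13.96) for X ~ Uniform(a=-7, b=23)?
0.301333

We have X ~ Uniform(a=-7, b=23).

P(X > 13.96) = 1 - P(X ≤ 13.96)
                = 1 - F(13.96)
                = 1 - 0.698667
                = 0.301333

So there's approximately a 30.1% chance that X exceeds 13.96.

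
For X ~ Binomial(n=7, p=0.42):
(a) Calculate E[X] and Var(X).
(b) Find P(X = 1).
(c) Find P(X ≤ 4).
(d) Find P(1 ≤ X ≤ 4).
(a) E[X] = 2.9400, Var(X) = 1.7052
(b) P(X = 1) = 0.111922
(c) P(X ≤ 4) = 0.883084
(d) P(1 ≤ X ≤ 4) = 0.861004

We have X ~ Binomial(n=7, p=0.42).

(a) Moments:
E[X] = 2.9400
Var(X) = 1.7052
σ = √Var(X) = 1.3058

(b) Point probability using PMF:
P(X = 1) = 0.111922

(c) Cumulative probability using CDF:
P(X ≤ 4) = F(4) = 0.883084

(d) Range probability:
P(1 ≤ X ≤ 4) = P(X ≤ 4) - P(X ≤ 0)
                   = F(4) - F(0)
                   = 0.883084 - 0.022080
                   = 0.861004

This means approximately 86.1% of outcomes fall in the interval [1, 4].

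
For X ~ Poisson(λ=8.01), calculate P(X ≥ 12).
0.112647

We have X ~ Poisson(λ=8.01).

For discrete distributions, P(X ≥ 12) = 1 - P(X ≤ 11).

P(X ≤ 11) = 0.887353
P(X ≥ 12) = 1 - 0.887353 = 0.112647

So there's approximately a 11.3% chance that X is at least 12.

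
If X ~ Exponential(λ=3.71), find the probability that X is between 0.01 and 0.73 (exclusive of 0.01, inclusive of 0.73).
0.896930

We have X ~ Exponential(λ=3.71).

To find P(0.01 < X ≤ 0.73), we use:
P(0.01 < X ≤ 0.73) = P(X ≤ 0.73) - P(X ≤ 0.01)
                 = F(0.73) - F(0.01)
                 = 0.933350 - 0.036420
                 = 0.896930

So there's approximately a 89.7% chance that X falls in this range.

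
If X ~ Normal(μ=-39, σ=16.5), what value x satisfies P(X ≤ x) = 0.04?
-67.8863

We have X ~ Normal(μ=-39, σ=16.5).

We want to find x such that P(X ≤ x) = 0.04.

This is the 4th percentile, which means 4% of values fall below this point.

Using the inverse CDF (quantile function):
x = F⁻¹(0.04) = -67.8863

Verification: P(X ≤ -67.8863) = 0.04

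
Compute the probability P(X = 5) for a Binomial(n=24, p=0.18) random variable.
0.185036

We have X ~ Binomial(n=24, p=0.18).

For a Binomial distribution, the PMF gives us the probability of each outcome.

Using the PMF formula:
P(X = 5) = 0.185036

Rounded to 4 decimal places: 0.1850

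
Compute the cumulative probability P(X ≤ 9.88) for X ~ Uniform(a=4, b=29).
0.235200

We have X ~ Uniform(a=4, b=29).

The CDF gives us P(X ≤ k).

Using the CDF:
P(X ≤ 9.88) = 0.235200

This means there's approximately a 23.5% chance that X is at most 9.88.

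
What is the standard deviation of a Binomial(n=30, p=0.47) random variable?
2.7337

We have X ~ Binomial(n=30, p=0.47).

For a Binomial distribution with n=30, p=0.47:
σ = √Var(X) = 2.7337

The standard deviation is the square root of the variance.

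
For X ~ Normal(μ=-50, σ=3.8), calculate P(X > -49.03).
0.399260

We have X ~ Normal(μ=-50, σ=3.8).

P(X > -49.03) = 1 - P(X ≤ -49.03)
                = 1 - F(-49.03)
                = 1 - 0.600740
                = 0.399260

So there's approximately a 39.9% chance that X exceeds -49.03.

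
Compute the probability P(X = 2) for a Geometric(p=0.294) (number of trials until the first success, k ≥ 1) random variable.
0.207564

We have X ~ Geometric(p=0.294) (number of trials until the first success, k ≥ 1).

For a Geometric distribution, the PMF gives us the probability of each outcome.

Using the PMF formula:
P(X = 2) = 0.207564

Rounded to 4 decimal places: 0.2076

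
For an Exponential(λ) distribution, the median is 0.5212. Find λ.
λ = 1.3299

For X ~ Exponential(λ), the CDF is F(x) = 1 - e^(-λx).
The median m satisfies F(m) = 0.5:
1 - e^(-λm) = 0.5
e^(-λm) = 0.5
λm = ln(2)
m = ln(2) / λ

Given m = 0.5212:
λ = ln(2) / 0.5212 = 0.693147 / 0.5212 = 1.3299

Verification: ln(2) / 1.3299 = 0.5212 ✓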